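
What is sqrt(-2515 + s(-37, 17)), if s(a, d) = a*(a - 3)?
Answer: 3*I*sqrt(115) ≈ 32.171*I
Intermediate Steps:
s(a, d) = a*(-3 + a)
sqrt(-2515 + s(-37, 17)) = sqrt(-2515 - 37*(-3 - 37)) = sqrt(-2515 - 37*(-40)) = sqrt(-2515 + 1480) = sqrt(-1035) = 3*I*sqrt(115)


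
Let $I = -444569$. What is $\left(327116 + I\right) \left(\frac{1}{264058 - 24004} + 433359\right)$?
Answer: $- \frac{4072861357862437}{80018} \approx -5.0899 \cdot 10^{10}$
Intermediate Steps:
$\left(327116 + I\right) \left(\frac{1}{264058 - 24004} + 433359\right) = \left(327116 - 444569\right) \left(\frac{1}{264058 - 24004} + 433359\right) = - 117453 \left(\frac{1}{240054} + 433359\right) = \left(-117453\right) \frac{104029561387}{240054} = - \frac{4072861357862437}{80018}$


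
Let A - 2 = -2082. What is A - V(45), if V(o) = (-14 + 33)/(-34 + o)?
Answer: -22899/11 ≈ -2081.7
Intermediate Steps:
V(o) = 19/(-34 + o)
A = -2080 (A = 2 - 2082 = -2080)
A - V(45) = -2080 - 19/(-34 + 45) = -2080 - 19/11 = -22899/11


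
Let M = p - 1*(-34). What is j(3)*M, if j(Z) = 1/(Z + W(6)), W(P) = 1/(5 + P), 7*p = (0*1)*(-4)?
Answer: 11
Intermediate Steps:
p = 0 (p = ((0*1)*(-4))/7 = (0*(-4))/7 = (⅐)*0 = 0)
j(Z) = 1/(1/11 + Z) (j(Z) = 1/(Z + 1/(5 + 6)) = 1/(Z + 1/11) = 1/(1/11 + Z))
M = 34 (M = 0 - 1*(-34) = 0 + 34 = 34)
j(3)*M = (11/(1 + 11*3))*34 = (11/(1 + 33))*34 = (11/34)*34 = 11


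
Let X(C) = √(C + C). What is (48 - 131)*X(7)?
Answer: -83*√14 ≈ -310.56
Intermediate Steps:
X(C) = √2*√C (X(C) = √(2*C) = √2*√C)
(48 - 131)*X(7) = (48 - 131)*(√2*√7) = -83*√14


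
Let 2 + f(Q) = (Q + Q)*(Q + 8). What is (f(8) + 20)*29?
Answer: 7946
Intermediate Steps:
f(Q) = -2 + 2*Q*(8 + Q) (f(Q) = -2 + (Q + Q)*(Q + 8) = -2 + (2*Q)*(8 + Q) = -2 + 2*Q*(8 + Q))
(f(8) + 20)*29 = ((-2 + 2*8² + 16*8) + 20)*29 = ((-2 + 2*64 + 128) + 20)*29 = ((-2 + 128 + 128) + 20)*29 = (254 + 20)*29 = 274*29 = 7946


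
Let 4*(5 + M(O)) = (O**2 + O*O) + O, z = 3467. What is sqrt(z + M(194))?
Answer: sqrt(89314)/2 ≈ 149.43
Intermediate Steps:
M(O) = -5 + O**2/2 + O/4 (M(O) = -5 + ((O**2 + O*O) + O)/4 = -5 + ((O**2 + O**2) + O)/4 = -5 + (2*O**2 + O)/4 = -5 + (O + 2*O**2)/4 = -5 + (O**2/2 + O/4) = -5 + O**2/2 + O/4)
sqrt(z + M(194)) = sqrt(3467 + (-5 + (1/2)*194**2 + (1/4)*194)) = sqrt(3467 + (-5 + (1/2)*37636 + 97/2)) = sqrt(3467 + (-5 + 18818 + 97/2)) = sqrt(3467 + 37723/2) = sqrt(44657/2) = sqrt(89314)/2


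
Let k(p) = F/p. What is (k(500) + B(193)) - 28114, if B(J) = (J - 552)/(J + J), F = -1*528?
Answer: -1356596327/48250 ≈ -28116.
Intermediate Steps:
F = -528
k(p) = -528/p
B(J) = (-552 + J)/(2*J) (B(J) = (-552 + J)/((2*J)) = (-552 + J)*(1/(2*J)) = (-552 + J)/(2*J))
(k(500) + B(193)) - 28114 = (-528/500 + (1/2)*(-552 + 193)/193) - 28114 = (-528*1/500 + (1/2)*(1/193)*(-359)) - 28114 = (-132/125 - 359/386) - 28114 = -95827/48250 - 28114 = -1356596327/48250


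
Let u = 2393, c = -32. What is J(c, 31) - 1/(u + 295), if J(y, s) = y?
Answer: -86017/2688 ≈ -32.000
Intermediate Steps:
J(c, 31) - 1/(u + 295) = -32 - 1/(2393 + 295) = -32 - 1/2688 = -86017/2688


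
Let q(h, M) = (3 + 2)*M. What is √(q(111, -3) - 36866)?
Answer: I*√36881 ≈ 192.04*I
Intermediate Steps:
q(h, M) = 5*M
√(q(111, -3) - 36866) = √(5*(-3) - 36866) = √(-15 - 36866) = √(-36881) = I*√36881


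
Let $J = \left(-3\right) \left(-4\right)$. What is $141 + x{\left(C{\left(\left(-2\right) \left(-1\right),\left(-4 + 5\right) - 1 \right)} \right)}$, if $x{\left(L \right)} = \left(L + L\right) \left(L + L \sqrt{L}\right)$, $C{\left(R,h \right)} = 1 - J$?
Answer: $383 + 242 i \sqrt{11} \approx 383.0 + 802.62 i$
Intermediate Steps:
$J = 12$
$C{\left(R,h \right)} = -11$ ($C{\left(R,h \right)} = 1 - 12 = -11$)
$x{\left(L \right)} = 2 L \left(L + L^{\frac{3}{2}}\right)$
$141 + x{\left(C{\left(\left(-2\right) \left(-1\right),\left(-4 + 5\right) - 1 \right)} \right)} = 141 + \left(2 \left(-11\right)^{2} + 2 \left(-11\right)^{\frac{5}{2}}\right) = 141 + \left(2 \cdot 121 + 2 \cdot 121 i \sqrt{11}\right) = 141 + \left(242 + 242 i \sqrt{11}\right) = 383 + 242 i \sqrt{11}$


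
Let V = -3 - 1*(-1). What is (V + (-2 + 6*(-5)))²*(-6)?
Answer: -6936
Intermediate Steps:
V = -2 (V = -3 + 1 = -2)
(V + (-2 + 6*(-5)))²*(-6) = (-2 + (-2 + 6*(-5)))²*(-6) = (-2 + (-2 - 30))²*(-6) = (-2 - 32)²*(-6) = (-34)²*(-6) = 1156*(-6) = -6936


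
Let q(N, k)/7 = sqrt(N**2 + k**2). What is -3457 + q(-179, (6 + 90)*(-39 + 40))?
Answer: -3457 + 7*sqrt(41257) ≈ -2035.2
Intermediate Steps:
q(N, k) = 7*sqrt(N**2 + k**2)
-3457 + q(-179, (6 + 90)*(-39 + 40)) = -3457 + 7*sqrt((-179)**2 + ((6 + 90)*(-39 + 40))**2) = -3457 + 7*sqrt(32041 + (96*1)**2) = -3457 + 7*sqrt(32041 + 96**2) = -3457 + 7*sqrt(32041 + 9216) = -3457 + 7*sqrt(41257)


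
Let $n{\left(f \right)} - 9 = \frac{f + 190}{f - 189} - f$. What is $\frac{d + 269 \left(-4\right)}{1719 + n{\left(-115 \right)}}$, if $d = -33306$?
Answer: $- \frac{10452128}{560197} \approx -18.658$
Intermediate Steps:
$n{\left(f \right)} = 9 - f + \frac{190 + f}{-189 + f}$ ($n{\left(f \right)} = 9 - \left(f - \frac{f + 190}{f - 189}\right) = 9 - \left(f - \frac{190 + f}{-189 + f}\right) = 9 - f + \frac{190 + f}{-189 + f}$)
$\frac{d + 269 \left(-4\right)}{1719 + n{\left(-115 \right)}} = \frac{-33306 + 269 \left(-4\right)}{1719 + \frac{-1511 - \left(-115\right)^{2} + 199 \left(-115\right)}{-189 - 115}} = \frac{-33306 - 1076}{1719 + \frac{-1511 - 13225 - 22885}{-304}} = - \frac{34382}{1719 - \frac{-1511 - 13225 - 22885}{304}} = - \frac{34382}{1719 - - \frac{37621}{304}} = - \frac{34382}{1719 + \frac{37621}{304}} = - \frac{34382}{\frac{560197}{304}} = \left(-34382\right) \frac{304}{560197} = - \frac{10452128}{560197}$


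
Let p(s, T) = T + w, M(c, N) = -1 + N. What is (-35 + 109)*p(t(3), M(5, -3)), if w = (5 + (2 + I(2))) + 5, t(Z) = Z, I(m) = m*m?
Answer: 888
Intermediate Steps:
I(m) = m²
w = 16 (w = (5 + (2 + 2²)) + 5 = (5 + (2 + 4)) + 5 = (5 + 6) + 5 = 11 + 5 = 16)
p(s, T) = 16 + T (p(s, T) = T + 16 = 16 + T)
(-35 + 109)*p(t(3), M(5, -3)) = (-35 + 109)*(16 + (-1 - 3)) = 74*(16 - 4) = 74*12 = 888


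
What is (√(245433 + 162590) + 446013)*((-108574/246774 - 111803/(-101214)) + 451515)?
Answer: 93146506023993210147/462536734 + 13157082595152097*√8327/4162830606 ≈ 2.0167e+11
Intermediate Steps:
(√(245433 + 162590) + 446013)*((-108574/246774 - 111803/(-101214)) + 451515) = (√408023 + 446013)*((-108574*1/246774 - 111803*(-1/101214)) + 451515) = (7*√8327 + 446013)*((-54287/123387 + 111803/101214) + 451515) = (446013 + 7*√8327)*(2766810781/4162830606 + 451515) = (446013 + 7*√8327)*(1879583227878871/4162830606) = 93146506023993210147/462536734 + 13157082595152097*√8327/4162830606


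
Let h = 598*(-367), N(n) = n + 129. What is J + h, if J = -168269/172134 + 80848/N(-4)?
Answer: -4708299399493/21516750 ≈ -2.1882e+5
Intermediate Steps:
N(n) = 129 + n
h = -219466
J = 13895656007/21516750 (J = -168269/172134 + 80848/(129 - 4) = -168269*1/172134 + 80848/125 = -168269/172134 + 80848*(1/125) = -168269/172134 + 80848/125 = 13895656007/21516750 ≈ 645.81)
J + h = 13895656007/21516750 - 219466 = -4708299399493/21516750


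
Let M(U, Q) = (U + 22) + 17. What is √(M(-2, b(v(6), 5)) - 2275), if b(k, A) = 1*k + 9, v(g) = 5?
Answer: I*√2238 ≈ 47.307*I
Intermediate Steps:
b(k, A) = 9 + k (b(k, A) = k + 9 = 9 + k)
M(U, Q) = 39 + U (M(U, Q) = (22 + U) + 17 = 39 + U)
√(M(-2, b(v(6), 5)) - 2275) = √((39 - 2) - 2275) = √(37 - 2275) = √(-2238) = I*√2238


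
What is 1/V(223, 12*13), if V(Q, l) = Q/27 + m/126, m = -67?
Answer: 378/2921 ≈ 0.12941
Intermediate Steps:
V(Q, l) = -67/126 + Q/27 (V(Q, l) = Q/27 - 67/126 = -67/126 + Q/27)
1/V(223, 12*13) = 1/(-67/126 + (1/27)*223) = 1/(-67/126 + 223/27) = 1/(2921/378) = 378/2921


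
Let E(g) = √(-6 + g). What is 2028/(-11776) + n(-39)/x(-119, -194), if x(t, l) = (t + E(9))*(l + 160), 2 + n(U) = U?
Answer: -3800285/20840576 - 41*√3/481372 ≈ -0.18250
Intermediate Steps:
n(U) = -2 + U
x(t, l) = (160 + l)*(t + √3) (x(t, l) = (t + √(-6 + 9))*(l + 160) = (t + √3)*(160 + l) = (160 + l)*(t + √3))
2028/(-11776) + n(-39)/x(-119, -194) = 2028/(-11776) + (-2 - 39)/(160*(-119) + 160*√3 - 194*(-119) - 194*√3) = 2028*(-1/11776) - 41/(-19040 + 160*√3 + 23086 - 194*√3) = -507/2944 - 41/(4046 - 34*√3)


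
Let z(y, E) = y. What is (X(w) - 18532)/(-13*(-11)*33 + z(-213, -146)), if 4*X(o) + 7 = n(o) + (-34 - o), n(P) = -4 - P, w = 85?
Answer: -24781/6008 ≈ -4.1247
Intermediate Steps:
X(o) = -45/4 - o/2 (X(o) = -7/4 + ((-4 - o) + (-34 - o))/4 = -7/4 + (-38 - 2*o)/4 = -7/4 + (-19/2 - o/2) = -45/4 - o/2)
(X(w) - 18532)/(-13*(-11)*33 + z(-213, -146)) = ((-45/4 - ½*85) - 18532)/(-13*(-11)*33 - 213) = ((-45/4 - 85/2) - 18532)/(143*33 - 213) = (-215/4 - 18532)/(4719 - 213) = -74343/4/4506 = -74343/4*1/4506 = -24781/6008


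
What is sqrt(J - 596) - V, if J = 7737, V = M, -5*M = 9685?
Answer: 1937 + sqrt(7141) ≈ 2021.5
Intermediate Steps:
M = -1937 (M = -1/5*9685 = -1937)
V = -1937
sqrt(J - 596) - V = sqrt(7737 - 596) - 1*(-1937) = sqrt(7141) + 1937 = 1937 + sqrt(7141)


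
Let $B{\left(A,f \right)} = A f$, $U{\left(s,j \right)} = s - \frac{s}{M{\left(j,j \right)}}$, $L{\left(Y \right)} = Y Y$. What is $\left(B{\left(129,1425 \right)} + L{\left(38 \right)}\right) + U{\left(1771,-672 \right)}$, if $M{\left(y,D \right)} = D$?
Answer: $\frac{17956093}{96} \approx 1.8704 \cdot 10^{5}$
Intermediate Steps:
$L{\left(Y \right)} = Y^{2}$
$U{\left(s,j \right)} = s - \frac{s}{j}$
$\left(B{\left(129,1425 \right)} + L{\left(38 \right)}\right) + U{\left(1771,-672 \right)} = \left(129 \cdot 1425 + 38^{2}\right) + \left(1771 - \frac{1771}{-672}\right) = \left(183825 + 1444\right) + \left(1771 - 1771 \left(- \frac{1}{672}\right)\right) = 185269 + \left(1771 + \frac{253}{96}\right) = 185269 + \frac{170269}{96} = \frac{17956093}{96}$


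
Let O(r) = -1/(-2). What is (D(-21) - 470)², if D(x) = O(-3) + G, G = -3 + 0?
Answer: 893025/4 ≈ 2.2326e+5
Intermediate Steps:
O(r) = ½ (O(r) = -1*(-½) = ½)
G = -3
D(x) = -5/2 (D(x) = ½ - 3 = -5/2)
(D(-21) - 470)² = (-5/2 - 470)² = (-945/2)² = 893025/4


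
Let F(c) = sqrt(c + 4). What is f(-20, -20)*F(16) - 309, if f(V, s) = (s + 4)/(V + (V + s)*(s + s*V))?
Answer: -309 + 8*sqrt(5)/3805 ≈ -309.00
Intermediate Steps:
F(c) = sqrt(4 + c)
f(V, s) = (4 + s)/(V + (V + s)*(s + V*s))
f(-20, -20)*F(16) - 309 = ((4 - 20)/(-20 + (-20)**2 - 20*(-20) - 20*(-20)**2 - 20*(-20)**2))*sqrt(4 + 16) - 309 = (-16/(-20 + 400 + 400 - 20*400 - 20*400))*sqrt(20) - 309 = (-16/(-20 + 400 + 400 - 8000 - 8000))*(2*sqrt(5)) - 309 = (-16/(-15220))*(2*sqrt(5)) - 309 = (-1/15220*(-16))*(2*sqrt(5)) - 309 = 4*(2*sqrt(5))/3805 - 309 = 8*sqrt(5)/3805 - 309 = -309 + 8*sqrt(5)/3805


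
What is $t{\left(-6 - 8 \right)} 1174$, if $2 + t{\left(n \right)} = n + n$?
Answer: $-35220$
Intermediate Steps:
$t{\left(n \right)} = -2 + 2 n$ ($t{\left(n \right)} = -2 + \left(n + n\right) = -2 + 2 n$)
$t{\left(-6 - 8 \right)} 1174 = \left(-2 + 2 \left(-6 - 8\right)\right) 1174 = \left(-2 + 2 \left(-14\right)\right) 1174 = \left(-2 - 28\right) 1174 = \left(-30\right) 1174 = -35220$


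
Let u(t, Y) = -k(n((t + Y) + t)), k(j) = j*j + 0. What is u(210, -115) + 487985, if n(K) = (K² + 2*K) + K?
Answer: -8824235615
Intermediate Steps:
n(K) = K² + 3*K
k(j) = j² (k(j) = j² + 0 = j²)
u(t, Y) = -(Y + 2*t)²*(3 + Y + 2*t)² (u(t, Y) = -(((t + Y) + t)*(3 + ((t + Y) + t)))² = -(((Y + t) + t)*(3 + ((Y + t) + t)))² = -((Y + 2*t)*(3 + (Y + 2*t)))² = -((Y + 2*t)*(3 + Y + 2*t))² = -(Y + 2*t)²*(3 + Y + 2*t)²)
u(210, -115) + 487985 = -(-115 + 2*210)²*(3 - 115 + 2*210)² + 487985 = -(-115 + 420)²*(3 - 115 + 420)² + 487985 = -1*305²*308² + 487985 = -1*93025*94864 + 487985 = -8824723600 + 487985 = -8824235615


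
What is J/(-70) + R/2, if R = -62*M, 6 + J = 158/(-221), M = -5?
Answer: 171381/1105 ≈ 155.10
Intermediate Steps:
J = -1484/221 (J = -6 + 158/(-221) = -6 + 158*(-1/221) = -6 - 158/221 = -1484/221 ≈ -6.7149)
R = 310 (R = -62*(-5) = 310)
J/(-70) + R/2 = -1484/221/(-70) + 310/2 = -1484/221*(-1/70) + 310*(1/2) = 106/1105 + 155 = 171381/1105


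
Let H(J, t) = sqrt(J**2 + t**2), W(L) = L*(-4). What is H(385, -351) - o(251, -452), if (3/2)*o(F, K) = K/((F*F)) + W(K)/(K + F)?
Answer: 227993320/37989603 + sqrt(271426) ≈ 526.99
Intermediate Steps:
W(L) = -4*L
o(F, K) = -8*K/(3*(F + K)) + 2*K/(3*F**2) (o(F, K) = 2*(K/((F*F)) + (-4*K)/(K + F))/3 = 2*(K/(F**2) + (-4*K)/(F + K))/3 = 2*(K/F**2 - 4*K/(F + K))/3 = -8*K/(3*(F + K)) + 2*K/(3*F**2))
H(385, -351) - o(251, -452) = sqrt(385**2 + (-351)**2) - 2*(-452)*(251 - 452 - 4*251**2)/(3*251**2*(251 - 452)) = sqrt(148225 + 123201) - 2*(-452)*(251 - 452 - 4*63001)/(3*63001*(-201)) = sqrt(271426) - 2*(-452)*(-1)*(251 - 452 - 252004)/(3*63001*201) = sqrt(271426) - 2*(-452)*(-1)*(-252205)/(3*63001*201) = sqrt(271426) - 1*(-227993320/37989603) = sqrt(271426) + 227993320/37989603 = 227993320/37989603 + sqrt(271426)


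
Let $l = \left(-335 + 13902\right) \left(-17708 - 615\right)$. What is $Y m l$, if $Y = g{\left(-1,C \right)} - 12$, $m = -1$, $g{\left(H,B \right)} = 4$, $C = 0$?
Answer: $-1988705128$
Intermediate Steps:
$Y = -8$ ($Y = 4 - 12 = -8$)
$l = -248588141$ ($l = 13567 \left(-18323\right) = -248588141$)
$Y m l = \left(-8\right) \left(-1\right) \left(-248588141\right) = 8 \left(-248588141\right) = -1988705128$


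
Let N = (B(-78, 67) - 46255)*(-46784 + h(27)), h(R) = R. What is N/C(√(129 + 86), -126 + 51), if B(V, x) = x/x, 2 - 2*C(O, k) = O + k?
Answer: 166527767406/2857 + 2162698278*√215/2857 ≈ 6.9387e+7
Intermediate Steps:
C(O, k) = 1 - O/2 - k/2 (C(O, k) = 1 - (O + k)/2 = 1 + (-O/2 - k/2) = 1 - O/2 - k/2)
B(V, x) = 1
N = 2162698278 (N = (1 - 46255)*(-46784 + 27) = -46254*(-46757) = 2162698278)
N/C(√(129 + 86), -126 + 51) = 2162698278/(1 - √(129 + 86)/2 - (-126 + 51)/2) = 2162698278/(1 - √215/2 - ½*(-75)) = 2162698278/(1 - √215/2 + 75/2) = 2162698278/(77/2 - √215/2)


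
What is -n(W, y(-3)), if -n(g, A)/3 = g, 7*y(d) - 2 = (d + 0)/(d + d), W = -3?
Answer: -9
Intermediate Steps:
y(d) = 5/14 (y(d) = 2/7 + ((d + 0)/(d + d))/7 = 2/7 + (d/((2*d)))/7 = 2/7 + (d*(1/(2*d)))/7 = 2/7 + (⅐)*(½) = 2/7 + 1/14 = 5/14)
n(g, A) = -3*g
-n(W, y(-3)) = -(-3)*(-3) = -1*9 = -9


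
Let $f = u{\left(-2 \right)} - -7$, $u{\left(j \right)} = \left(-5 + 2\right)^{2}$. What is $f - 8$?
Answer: $8$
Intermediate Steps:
$u{\left(j \right)} = 9$ ($u{\left(j \right)} = \left(-3\right)^{2} = 9$)
$f = 16$ ($f = 9 - -7 = 9 + 7 = 16$)
$f - 8 = 16 - 8 = 8$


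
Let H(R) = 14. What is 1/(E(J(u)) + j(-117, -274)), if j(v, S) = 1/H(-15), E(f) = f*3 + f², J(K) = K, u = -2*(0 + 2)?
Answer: 14/57 ≈ 0.24561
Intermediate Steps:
u = -4 (u = -2*2 = -4)
E(f) = f² + 3*f (E(f) = 3*f + f² = f² + 3*f)
j(v, S) = 1/14
1/(E(J(u)) + j(-117, -274)) = 1/(-4*(3 - 4) + 1/14) = 1/(-4*(-1) + 1/14) = 1/(4 + 1/14) = 1/(57/14) = 14/57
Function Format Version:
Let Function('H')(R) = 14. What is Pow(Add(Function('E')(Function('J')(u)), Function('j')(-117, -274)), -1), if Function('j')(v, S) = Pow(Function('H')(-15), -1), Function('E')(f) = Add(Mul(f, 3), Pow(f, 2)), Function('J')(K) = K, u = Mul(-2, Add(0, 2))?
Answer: Rational(14, 57) ≈ 0.24561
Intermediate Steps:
u = -4 (u = Mul(-2, 2) = -4)
Function('E')(f) = Add(Pow(f, 2), Mul(3, f)) (Function('E')(f) = Add(Mul(3, f), Pow(f, 2)) = Add(Pow(f, 2), Mul(3, f)))
Function('j')(v, S) = Rational(1, 14) (Function('j')(v, S) = Pow(14, -1) = Rational(1, 14))
Pow(Add(Function('E')(Function('J')(u)), Function('j')(-117, -274)), -1) = Pow(Add(Mul(-4, Add(3, -4)), Rational(1, 14)), -1) = Pow(Add(Mul(-4, -1), Rational(1, 14)), -1) = Pow(Add(4, Rational(1, 14)), -1) = Pow(Rational(57, 14), -1) = Rational(14, 57)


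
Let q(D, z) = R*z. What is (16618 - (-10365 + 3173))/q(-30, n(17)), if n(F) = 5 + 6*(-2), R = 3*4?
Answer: -11905/42 ≈ -283.45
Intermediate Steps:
R = 12
n(F) = -7 (n(F) = 5 - 12 = -7)
q(D, z) = 12*z
(16618 - (-10365 + 3173))/q(-30, n(17)) = (16618 - (-10365 + 3173))/((12*(-7))) = (16618 - 1*(-7192))/(-84) = (16618 + 7192)*(-1/84) = 23810*(-1/84) = -11905/42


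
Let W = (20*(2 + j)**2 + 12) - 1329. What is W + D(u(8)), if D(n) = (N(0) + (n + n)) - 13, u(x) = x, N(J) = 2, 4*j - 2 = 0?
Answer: -1187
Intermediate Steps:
j = 1/2 (j = 1/2 + (1/4)*0 = 1/2 + 0 = 1/2 ≈ 0.50000)
D(n) = -11 + 2*n (D(n) = (2 + (n + n)) - 13 = (2 + 2*n) - 13 = -11 + 2*n)
W = -1192 (W = (20*(2 + 1/2)**2 + 12) - 1329 = (20*(5/2)**2 + 12) - 1329 = (20*(25/4) + 12) - 1329 = (125 + 12) - 1329 = 137 - 1329 = -1192)
W + D(u(8)) = -1192 + (-11 + 2*8) = -1192 + (-11 + 16) = -1192 + 5 = -1187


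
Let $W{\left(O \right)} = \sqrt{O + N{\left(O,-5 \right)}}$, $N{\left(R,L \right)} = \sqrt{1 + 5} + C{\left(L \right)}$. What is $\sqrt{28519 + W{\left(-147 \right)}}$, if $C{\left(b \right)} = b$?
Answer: $\sqrt{28519 + i \sqrt{152 - \sqrt{6}}} \approx 168.88 + 0.0362 i$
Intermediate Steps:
$N{\left(R,L \right)} = L + \sqrt{6}$ ($N{\left(R,L \right)} = \sqrt{1 + 5} + L = \sqrt{6} + L = L + \sqrt{6}$)
$W{\left(O \right)} = \sqrt{-5 + O + \sqrt{6}}$ ($W{\left(O \right)} = \sqrt{O - \left(5 - \sqrt{6}\right)} = \sqrt{-5 + O + \sqrt{6}}$)
$\sqrt{28519 + W{\left(-147 \right)}} = \sqrt{28519 + \sqrt{-5 - 147 + \sqrt{6}}} = \sqrt{28519 + \sqrt{-152 + \sqrt{6}}}$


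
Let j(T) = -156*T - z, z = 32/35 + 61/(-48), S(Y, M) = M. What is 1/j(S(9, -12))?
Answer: 1680/3145559 ≈ 0.00053409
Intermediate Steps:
z = -599/1680 (z = 32*(1/35) + 61*(-1/48) = 32/35 - 61/48 = -599/1680 ≈ -0.35655)
j(T) = 599/1680 - 156*T (j(T) = -156*T - 1*(-599/1680) = -156*T + 599/1680 = 599/1680 - 156*T)
1/j(S(9, -12)) = 1/(599/1680 - 156*(-12)) = 1/(599/1680 + 1872) = 1/(3145559/1680) = 1680/3145559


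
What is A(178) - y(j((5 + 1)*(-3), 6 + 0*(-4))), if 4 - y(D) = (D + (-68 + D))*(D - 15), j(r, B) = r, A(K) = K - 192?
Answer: 3414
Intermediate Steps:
A(K) = -192 + K
y(D) = 4 - (-68 + 2*D)*(-15 + D) (y(D) = 4 - (D + (-68 + D))*(D - 15) = 4 - (-68 + 2*D)*(-15 + D))
A(178) - y(j((5 + 1)*(-3), 6 + 0*(-4))) = (-192 + 178) - (-1016 - 2*9*(5 + 1)² + 98*((5 + 1)*(-3))) = -14 - (-1016 - 2*(6*(-3))² + 98*(6*(-3))) = -14 - (-1016 - 2*(-18)² + 98*(-18)) = -14 - (-1016 - 2*324 - 1764) = -14 - (-1016 - 648 - 1764) = -14 - 1*(-3428) = -14 + 3428 = 3414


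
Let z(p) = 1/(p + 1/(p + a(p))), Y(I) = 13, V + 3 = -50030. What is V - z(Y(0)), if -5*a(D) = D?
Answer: -34072525/681 ≈ -50033.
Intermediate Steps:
V = -50033 (V = -3 - 50030 = -50033)
a(D) = -D/5
z(p) = 1/(p + 5/(4*p)) (z(p) = 1/(p + 1/(p - p/5)) = 1/(p + 1/(4*p/5)) = 1/(p + 5/(4*p)))
V - z(Y(0)) = -50033 - 4*13/(5 + 4*13²) = -50033 - 4*13/(5 + 4*169) = -50033 - 4*13/(5 + 676) = -50033 - 4*13/681 = -50033 - 1*52/681 = -50033 - 52/681 = -34072525/681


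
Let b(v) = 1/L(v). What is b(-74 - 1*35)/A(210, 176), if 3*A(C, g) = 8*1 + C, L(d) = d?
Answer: -3/23762 ≈ -0.00012625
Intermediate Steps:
b(v) = 1/v
A(C, g) = 8/3 + C/3 (A(C, g) = (8*1 + C)/3 = (8 + C)/3 = 8/3 + C/3)
b(-74 - 1*35)/A(210, 176) = 1/((-74 - 1*35)*(8/3 + (⅓)*210)) = 1/((-74 - 35)*(8/3 + 70)) = 1/((-109)*(218/3)) = -1/109*3/218 = -3/23762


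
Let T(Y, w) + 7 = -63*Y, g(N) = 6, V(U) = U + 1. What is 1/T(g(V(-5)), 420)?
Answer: -1/385 ≈ -0.0025974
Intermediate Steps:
V(U) = 1 + U
T(Y, w) = -7 - 63*Y
1/T(g(V(-5)), 420) = 1/(-7 - 63*6) = 1/(-7 - 378) = 1/(-385) = -1/385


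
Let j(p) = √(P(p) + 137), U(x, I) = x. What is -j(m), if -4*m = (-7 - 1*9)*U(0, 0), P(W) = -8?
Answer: -√129 ≈ -11.358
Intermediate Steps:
m = 0 (m = -(-7 - 1*9)*0/4 = -(-7 - 9)*0/4 = -(-4)*0 = -¼*0 = 0)
j(p) = √129 (j(p) = √(-8 + 137) = √129)
-j(m) = -√129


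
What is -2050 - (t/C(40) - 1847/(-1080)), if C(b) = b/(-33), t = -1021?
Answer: -1562779/540 ≈ -2894.0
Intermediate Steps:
C(b) = -b/33 (C(b) = b*(-1/33) = -b/33)
-2050 - (t/C(40) - 1847/(-1080)) = -2050 - (-1021/((-1/33*40)) - 1847/(-1080)) = -2050 - (-1021/(-40/33) - 1847*(-1/1080)) = -2050 - (-1021*(-33/40) + 1847/1080) = -2050 - (33693/40 + 1847/1080) = -2050 - 1*455779/540 = -2050 - 455779/540 = -1562779/540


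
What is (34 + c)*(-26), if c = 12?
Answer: -1196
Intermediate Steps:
(34 + c)*(-26) = (34 + 12)*(-26) = 46*(-26) = -1196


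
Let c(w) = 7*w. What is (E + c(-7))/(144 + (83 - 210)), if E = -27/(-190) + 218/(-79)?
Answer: -774777/255170 ≈ -3.0363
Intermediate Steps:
E = -39287/15010 (E = -27*(-1/190) + 218*(-1/79) = 27/190 - 218/79 = -39287/15010 ≈ -2.6174)
(E + c(-7))/(144 + (83 - 210)) = (-39287/15010 + 7*(-7))/(144 + (83 - 210)) = (-39287/15010 - 49)/(144 - 127) = -774777/15010/17 = -774777/15010*1/17 = -774777/255170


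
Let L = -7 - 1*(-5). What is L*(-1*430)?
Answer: 860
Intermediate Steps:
L = -2 (L = -7 + 5 = -2)
L*(-1*430) = -(-2)*430 = -2*(-430) = 860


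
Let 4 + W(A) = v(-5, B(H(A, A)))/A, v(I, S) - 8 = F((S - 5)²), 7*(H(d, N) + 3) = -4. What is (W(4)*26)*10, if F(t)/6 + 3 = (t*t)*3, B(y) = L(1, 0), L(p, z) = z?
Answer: 729560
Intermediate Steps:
H(d, N) = -25/7 (H(d, N) = -3 + (⅐)*(-4) = -3 - 4/7 = -25/7)
B(y) = 0
F(t) = -18 + 18*t² (F(t) = -18 + 6*((t*t)*3) = -18 + 6*(t²*3) = -18 + 6*(3*t²) = -18 + 18*t²)
v(I, S) = -10 + 18*(-5 + S)⁴ (v(I, S) = 8 + (-18 + 18*((S - 5)²)²) = 8 + (-18 + 18*((-5 + S)²)²) = 8 + (-18 + 18*(-5 + S)⁴) = -10 + 18*(-5 + S)⁴)
W(A) = -4 + 11240/A (W(A) = -4 + (-10 + 18*(-5 + 0)⁴)/A = -4 + (-10 + 18*(-5)⁴)/A = -4 + (-10 + 18*625)/A = -4 + (-10 + 11250)/A = -4 + 11240/A)
(W(4)*26)*10 = ((-4 + 11240/4)*26)*10 = ((-4 + 11240*(¼))*26)*10 = ((-4 + 2810)*26)*10 = (2806*26)*10 = 72956*10 = 729560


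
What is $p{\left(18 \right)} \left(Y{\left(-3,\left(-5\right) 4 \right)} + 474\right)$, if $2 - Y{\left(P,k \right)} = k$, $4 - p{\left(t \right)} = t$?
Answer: $-6944$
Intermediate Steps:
$p{\left(t \right)} = 4 - t$
$Y{\left(P,k \right)} = 2 - k$
$p{\left(18 \right)} \left(Y{\left(-3,\left(-5\right) 4 \right)} + 474\right) = \left(4 - 18\right) \left(\left(2 - \left(-5\right) 4\right) + 474\right) = \left(4 - 18\right) \left(\left(2 - -20\right) + 474\right) = - 14 \left(\left(2 + 20\right) + 474\right) = - 14 \left(22 + 474\right) = \left(-14\right) 496 = -6944$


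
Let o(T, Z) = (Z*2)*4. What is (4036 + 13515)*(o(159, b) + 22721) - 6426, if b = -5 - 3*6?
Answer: 395540461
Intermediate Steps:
b = -23 (b = -5 - 18 = -23)
o(T, Z) = 8*Z (o(T, Z) = (2*Z)*4 = 8*Z)
(4036 + 13515)*(o(159, b) + 22721) - 6426 = (4036 + 13515)*(8*(-23) + 22721) - 6426 = 17551*(-184 + 22721) - 6426 = 17551*22537 - 6426 = 395546887 - 6426 = 395540461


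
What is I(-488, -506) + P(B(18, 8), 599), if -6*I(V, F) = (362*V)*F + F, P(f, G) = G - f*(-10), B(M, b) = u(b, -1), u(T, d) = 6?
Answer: -14897246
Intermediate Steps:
B(M, b) = 6
P(f, G) = G + 10*f (P(f, G) = G - (-10)*f = G + 10*f)
I(V, F) = -F/6 - 181*F*V/3 (I(V, F) = -((362*V)*F + F)/6 = -(362*F*V + F)/6 = -(F + 362*F*V)/6 = -F/6 - 181*F*V/3)
I(-488, -506) + P(B(18, 8), 599) = -⅙*(-506)*(1 + 362*(-488)) + (599 + 10*6) = -⅙*(-506)*(1 - 176656) + (599 + 60) = -⅙*(-506)*(-176655) + 659 = -14897905 + 659 = -14897246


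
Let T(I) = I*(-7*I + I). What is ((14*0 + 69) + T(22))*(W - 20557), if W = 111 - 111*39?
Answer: 70237125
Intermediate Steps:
W = -4218 (W = 111 - 4329 = -4218)
T(I) = -6*I² (T(I) = I*(-6*I) = -6*I²)
((14*0 + 69) + T(22))*(W - 20557) = ((14*0 + 69) - 6*22²)*(-4218 - 20557) = ((0 + 69) - 6*484)*(-24775) = (69 - 2904)*(-24775) = -2835*(-24775) = 70237125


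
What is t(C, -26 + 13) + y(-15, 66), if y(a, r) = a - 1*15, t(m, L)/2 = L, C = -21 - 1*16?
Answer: -56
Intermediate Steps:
C = -37 (C = -21 - 16 = -37)
t(m, L) = 2*L
y(a, r) = -15 + a (y(a, r) = a - 15 = -15 + a)
t(C, -26 + 13) + y(-15, 66) = 2*(-26 + 13) + (-15 - 15) = 2*(-13) - 30 = -26 - 30 = -56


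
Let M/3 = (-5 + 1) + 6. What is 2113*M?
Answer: 12678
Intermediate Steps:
M = 6 (M = 3*((-5 + 1) + 6) = 3*(-4 + 6) = 3*2 = 6)
2113*M = 2113*6 = 12678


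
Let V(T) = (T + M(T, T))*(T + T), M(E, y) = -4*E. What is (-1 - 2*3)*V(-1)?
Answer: 42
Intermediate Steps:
V(T) = -6*T² (V(T) = (T - 4*T)*(T + T) = (-3*T)*(2*T) = -6*T²)
(-1 - 2*3)*V(-1) = (-1 - 2*3)*(-6*(-1)²) = (-1 - 6)*(-6*1) = -7*(-6) = 42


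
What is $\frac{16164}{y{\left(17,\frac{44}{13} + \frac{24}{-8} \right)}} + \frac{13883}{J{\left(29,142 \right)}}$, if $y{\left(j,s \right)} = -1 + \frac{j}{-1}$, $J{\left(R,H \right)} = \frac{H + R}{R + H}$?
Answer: $12985$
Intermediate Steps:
$J{\left(R,H \right)} = 1$ ($J{\left(R,H \right)} = \frac{H + R}{H + R} = 1$)
$y{\left(j,s \right)} = -1 - j$ ($y{\left(j,s \right)} = -1 + j \left(-1\right) = -1 - j$)
$\frac{16164}{y{\left(17,\frac{44}{13} + \frac{24}{-8} \right)}} + \frac{13883}{J{\left(29,142 \right)}} = \frac{16164}{-1 - 17} + \frac{13883}{1} = \frac{16164}{-1 - 17} + 13883 \cdot 1 = \frac{16164}{-18} + 13883 = 16164 \left(- \frac{1}{18}\right) + 13883 = -898 + 13883 = 12985$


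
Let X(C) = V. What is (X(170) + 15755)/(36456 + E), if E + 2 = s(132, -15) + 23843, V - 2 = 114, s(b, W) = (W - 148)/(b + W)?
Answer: 1856907/7054586 ≈ 0.26322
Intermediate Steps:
s(b, W) = (-148 + W)/(W + b)
V = 116 (V = 2 + 114 = 116)
X(C) = 116
E = 2789234/117 (E = -2 + ((-148 - 15)/(-15 + 132) + 23843) = -2 + (-163/117 + 23843) = -2 + 2789468/117 = 2789234/117 ≈ 23840.)
(X(170) + 15755)/(36456 + E) = (116 + 15755)/(36456 + 2789234/117) = 15871/(7054586/117) = 15871*(117/7054586) = 1856907/7054586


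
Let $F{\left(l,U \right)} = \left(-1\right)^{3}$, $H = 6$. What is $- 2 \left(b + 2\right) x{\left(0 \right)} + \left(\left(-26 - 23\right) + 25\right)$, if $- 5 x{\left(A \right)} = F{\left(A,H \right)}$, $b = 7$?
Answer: $- \frac{138}{5} \approx -27.6$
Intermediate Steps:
$F{\left(l,U \right)} = -1$
$x{\left(A \right)} = \frac{1}{5}$ ($x{\left(A \right)} = \left(- \frac{1}{5}\right) \left(-1\right) = \frac{1}{5}$)
$- 2 \left(b + 2\right) x{\left(0 \right)} + \left(\left(-26 - 23\right) + 25\right) = - 2 \left(7 + 2\right) \frac{1}{5} + \left(\left(-26 - 23\right) + 25\right) = \left(-2\right) 9 \cdot \frac{1}{5} + \left(\left(-26 - 23\right) + 25\right) = \left(-18\right) \frac{1}{5} + \left(-49 + 25\right) = - \frac{18}{5} - 24 = - \frac{138}{5}$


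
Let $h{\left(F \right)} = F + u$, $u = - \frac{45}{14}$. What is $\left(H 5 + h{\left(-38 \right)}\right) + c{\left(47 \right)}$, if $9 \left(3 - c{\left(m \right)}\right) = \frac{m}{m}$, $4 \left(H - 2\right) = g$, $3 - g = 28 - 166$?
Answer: $\frac{37277}{252} \approx 147.92$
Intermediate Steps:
$g = 141$ ($g = 3 - \left(28 - 166\right) = 3 - -138 = 3 + 138 = 141$)
$H = \frac{149}{4}$ ($H = 2 + \frac{1}{4} \cdot 141 = 2 + \frac{141}{4} = \frac{149}{4} \approx 37.25$)
$c{\left(m \right)} = \frac{26}{9}$ ($c{\left(m \right)} = 3 - \frac{m \frac{1}{m}}{9} = 3 - \frac{1}{9} = \frac{26}{9}$)
$u = - \frac{45}{14}$ ($u = \left(-45\right) \frac{1}{14} = - \frac{45}{14} \approx -3.2143$)
$h{\left(F \right)} = - \frac{45}{14} + F$ ($h{\left(F \right)} = F - \frac{45}{14} = - \frac{45}{14} + F$)
$\left(H 5 + h{\left(-38 \right)}\right) + c{\left(47 \right)} = \left(\frac{149}{4} \cdot 5 - \frac{577}{14}\right) + \frac{26}{9} = \left(\frac{745}{4} - \frac{577}{14}\right) + \frac{26}{9} = \frac{4061}{28} + \frac{26}{9} = \frac{37277}{252}$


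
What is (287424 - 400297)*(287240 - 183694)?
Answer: -11687547658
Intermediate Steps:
(287424 - 400297)*(287240 - 183694) = -112873*103546 = -11687547658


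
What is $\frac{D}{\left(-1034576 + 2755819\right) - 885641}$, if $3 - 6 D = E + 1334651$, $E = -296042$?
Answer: $- \frac{173101}{835602} \approx -0.20716$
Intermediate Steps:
$D = -173101$ ($D = \frac{1}{2} - \frac{-296042 + 1334651}{6} = \frac{1}{2} - \frac{346203}{2} = -173101$)
$\frac{D}{\left(-1034576 + 2755819\right) - 885641} = - \frac{173101}{\left(-1034576 + 2755819\right) - 885641} = - \frac{173101}{1721243 - 885641} = - \frac{173101}{835602}$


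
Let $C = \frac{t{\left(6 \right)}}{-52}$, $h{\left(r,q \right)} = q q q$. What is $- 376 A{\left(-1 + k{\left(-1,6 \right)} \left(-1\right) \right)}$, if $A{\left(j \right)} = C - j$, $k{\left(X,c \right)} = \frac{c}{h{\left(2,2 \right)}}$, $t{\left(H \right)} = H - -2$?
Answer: $- \frac{7802}{13} \approx -600.15$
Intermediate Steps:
$h{\left(r,q \right)} = q^{3}$ ($h{\left(r,q \right)} = q^{2} q = q^{3}$)
$t{\left(H \right)} = 2 + H$ ($t{\left(H \right)} = H + 2 = 2 + H$)
$k{\left(X,c \right)} = \frac{c}{8}$ ($k{\left(X,c \right)} = \frac{c}{2^{3}} = \frac{c}{8}$)
$C = - \frac{2}{13}$ ($C = \frac{2 + 6}{-52} = 8 \left(- \frac{1}{52}\right) = - \frac{2}{13} \approx -0.15385$)
$A{\left(j \right)} = - \frac{2}{13} - j$
$- 376 A{\left(-1 + k{\left(-1,6 \right)} \left(-1\right) \right)} = - 376 \left(- \frac{2}{13} - \left(-1 + \frac{1}{8} \cdot 6 \left(-1\right)\right)\right) = - 376 \left(- \frac{2}{13} - \left(-1 + \frac{3}{4} \left(-1\right)\right)\right) = - 376 \left(- \frac{2}{13} - \left(-1 - \frac{3}{4}\right)\right) = - 376 \left(- \frac{2}{13} - - \frac{7}{4}\right) = - 376 \left(- \frac{2}{13} + \frac{7}{4}\right) = \left(-376\right) \frac{83}{52} = - \frac{7802}{13}$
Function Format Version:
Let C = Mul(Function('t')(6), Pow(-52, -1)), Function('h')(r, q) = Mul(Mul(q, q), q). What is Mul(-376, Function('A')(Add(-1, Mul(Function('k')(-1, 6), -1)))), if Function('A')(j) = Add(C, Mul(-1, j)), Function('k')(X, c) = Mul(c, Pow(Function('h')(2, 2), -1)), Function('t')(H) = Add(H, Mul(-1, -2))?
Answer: Rational(-7802, 13) ≈ -600.15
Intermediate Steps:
Function('h')(r, q) = Pow(q, 3) (Function('h')(r, q) = Mul(Pow(q, 2), q) = Pow(q, 3))
Function('t')(H) = Add(2, H) (Function('t')(H) = Add(H, 2) = Add(2, H))
Function('k')(X, c) = Mul(Rational(1, 8), c) (Function('k')(X, c) = Mul(c, Pow(Pow(2, 3), -1)) = Mul(c, Pow(8, -1)) = Mul(c, Rational(1, 8)) = Mul(Rational(1, 8), c))
C = Rational(-2, 13) (C = Mul(Add(2, 6), Pow(-52, -1)) = Mul(8, Rational(-1, 52)) = Rational(-2, 13) ≈ -0.15385)
Function('A')(j) = Add(Rational(-2, 13), Mul(-1, j))
Mul(-376, Function('A')(Add(-1, Mul(Function('k')(-1, 6), -1)))) = Mul(-376, Add(Rational(-2, 13), Mul(-1, Add(-1, Mul(Mul(Rational(1, 8), 6), -1))))) = Mul(-376, Add(Rational(-2, 13), Mul(-1, Add(-1, Mul(Rational(3, 4), -1))))) = Mul(-376, Add(Rational(-2, 13), Mul(-1, Add(-1, Rational(-3, 4))))) = Mul(-376, Add(Rational(-2, 13), Mul(-1, Rational(-7, 4)))) = Mul(-376, Add(Rational(-2, 13), Rational(7, 4))) = Mul(-376, Rational(83, 52)) = Rational(-7802, 13)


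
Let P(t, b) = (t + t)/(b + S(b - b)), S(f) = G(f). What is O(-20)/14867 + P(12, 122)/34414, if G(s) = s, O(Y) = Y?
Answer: -20903338/15604804609 ≈ -0.0013395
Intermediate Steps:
S(f) = f
P(t, b) = 2*t/b (P(t, b) = (t + t)/(b + (b - b)) = (2*t)/(b + 0) = (2*t)/b = 2*t/b)
O(-20)/14867 + P(12, 122)/34414 = -20/14867 + (2*12/122)/34414 = -20*1/14867 + (2*12*(1/122))*(1/34414) = -20/14867 + (12/61)*(1/34414) = -20/14867 + 6/1049627 = -20903338/15604804609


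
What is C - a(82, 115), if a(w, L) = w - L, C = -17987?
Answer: -17954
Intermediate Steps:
C - a(82, 115) = -17987 - (82 - 1*115) = -17987 - (82 - 115) = -17987 - 1*(-33) = -17987 + 33 = -17954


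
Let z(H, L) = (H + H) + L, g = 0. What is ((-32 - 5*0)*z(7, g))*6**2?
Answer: -16128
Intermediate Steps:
z(H, L) = L + 2*H (z(H, L) = 2*H + L = L + 2*H)
((-32 - 5*0)*z(7, g))*6**2 = ((-32 - 5*0)*(0 + 2*7))*6**2 = ((-32 + 0)*(0 + 14))*36 = -32*14*36 = -448*36 = -16128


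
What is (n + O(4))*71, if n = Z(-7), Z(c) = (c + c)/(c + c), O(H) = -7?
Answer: -426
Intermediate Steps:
Z(c) = 1 (Z(c) = (2*c)/((2*c)) = (2*c)*(1/(2*c)) = 1)
n = 1
(n + O(4))*71 = (1 - 7)*71 = -6*71 = -426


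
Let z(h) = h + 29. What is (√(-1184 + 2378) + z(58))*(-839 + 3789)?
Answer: 256650 + 2950*√1194 ≈ 3.5859e+5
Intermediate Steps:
z(h) = 29 + h
(√(-1184 + 2378) + z(58))*(-839 + 3789) = (√(-1184 + 2378) + (29 + 58))*(-839 + 3789) = (√1194 + 87)*2950 = (87 + √1194)*2950 = 256650 + 2950*√1194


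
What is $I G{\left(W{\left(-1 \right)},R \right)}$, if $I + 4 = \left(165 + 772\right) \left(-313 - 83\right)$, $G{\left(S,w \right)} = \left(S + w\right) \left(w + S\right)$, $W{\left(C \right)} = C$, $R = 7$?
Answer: $-13358016$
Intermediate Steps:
$G{\left(S,w \right)} = \left(S + w\right)^{2}$ ($G{\left(S,w \right)} = \left(S + w\right) \left(S + w\right) = \left(S + w\right)^{2}$)
$I = -371056$ ($I = -4 + \left(165 + 772\right) \left(-313 - 83\right) = -4 + 937 \left(-396\right) = -4 - 371052 = -371056$)
$I G{\left(W{\left(-1 \right)},R \right)} = - 371056 \left(-1 + 7\right)^{2} = - 371056 \cdot 6^{2} = \left(-371056\right) 36 = -13358016$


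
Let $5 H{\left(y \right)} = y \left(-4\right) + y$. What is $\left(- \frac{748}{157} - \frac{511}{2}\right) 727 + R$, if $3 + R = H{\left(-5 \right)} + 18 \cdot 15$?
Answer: $- \frac{59327841}{314} \approx -1.8894 \cdot 10^{5}$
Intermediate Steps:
$H{\left(y \right)} = - \frac{3 y}{5}$ ($H{\left(y \right)} = \frac{y \left(-4\right) + y}{5} = \frac{- 4 y + y}{5} = \frac{\left(-3\right) y}{5} = - \frac{3 y}{5}$)
$R = 270$ ($R = -3 + \left(\left(- \frac{3}{5}\right) \left(-5\right) + 18 \cdot 15\right) = -3 + \left(3 + 270\right) = -3 + 273 = 270$)
$\left(- \frac{748}{157} - \frac{511}{2}\right) 727 + R = \left(- \frac{748}{157} - \frac{511}{2}\right) 727 + 270 = \left(- \frac{81723}{314}\right) 727 + 270 = - \frac{59412621}{314} + 270 = - \frac{59327841}{314}$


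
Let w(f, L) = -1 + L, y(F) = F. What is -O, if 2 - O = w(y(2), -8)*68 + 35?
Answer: -579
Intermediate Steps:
O = 579 (O = 2 - ((-1 - 8)*68 + 35) = 2 - (-9*68 + 35) = 2 - (-612 + 35) = 2 - 1*(-577) = 2 + 577 = 579)
-O = -1*579 = -579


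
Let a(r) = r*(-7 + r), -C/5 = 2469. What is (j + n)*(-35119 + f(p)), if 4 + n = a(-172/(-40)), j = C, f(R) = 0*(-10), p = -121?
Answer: 43409226259/100 ≈ 4.3409e+8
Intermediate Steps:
C = -12345 (C = -5*2469 = -12345)
f(R) = 0
j = -12345
n = -1561/100 (n = -4 + (-172/(-40))*(-7 - 172/(-40)) = -4 + (-172*(-1/40))*(-7 - 172*(-1/40)) = -4 + 43*(-7 + 43/10)/10 = -4 + (43/10)*(-27/10) = -4 - 1161/100 = -1561/100 ≈ -15.610)
(j + n)*(-35119 + f(p)) = (-12345 - 1561/100)*(-35119 + 0) = -1236061/100*(-35119) = 43409226259/100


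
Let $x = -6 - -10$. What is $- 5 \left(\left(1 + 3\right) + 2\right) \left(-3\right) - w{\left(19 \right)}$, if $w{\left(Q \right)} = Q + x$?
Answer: $67$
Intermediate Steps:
$x = 4$ ($x = -6 + 10 = 4$)
$w{\left(Q \right)} = 4 + Q$ ($w{\left(Q \right)} = Q + 4 = 4 + Q$)
$- 5 \left(\left(1 + 3\right) + 2\right) \left(-3\right) - w{\left(19 \right)} = - 5 \left(\left(1 + 3\right) + 2\right) \left(-3\right) - \left(4 + 19\right) = - 5 \left(4 + 2\right) \left(-3\right) - 23 = \left(-5\right) 6 \left(-3\right) - 23 = \left(-30\right) \left(-3\right) - 23 = 90 - 23 = 67$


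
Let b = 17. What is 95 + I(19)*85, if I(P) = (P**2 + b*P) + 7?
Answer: 58830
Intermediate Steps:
I(P) = 7 + P**2 + 17*P (I(P) = (P**2 + 17*P) + 7 = 7 + P**2 + 17*P)
95 + I(19)*85 = 95 + (7 + 19**2 + 17*19)*85 = 95 + (7 + 361 + 323)*85 = 95 + 691*85 = 95 + 58735 = 58830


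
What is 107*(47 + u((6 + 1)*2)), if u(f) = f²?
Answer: 26001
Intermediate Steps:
107*(47 + u((6 + 1)*2)) = 107*(47 + ((6 + 1)*2)²) = 107*(47 + (7*2)²) = 107*(47 + 14²) = 107*(47 + 196) = 107*243 = 26001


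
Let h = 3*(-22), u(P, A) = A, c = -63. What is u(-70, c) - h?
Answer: 3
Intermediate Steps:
h = -66
u(-70, c) - h = -63 - 1*(-66) = -63 + 66 = 3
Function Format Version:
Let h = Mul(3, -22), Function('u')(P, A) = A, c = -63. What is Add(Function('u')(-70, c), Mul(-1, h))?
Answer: 3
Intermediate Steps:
h = -66
Add(Function('u')(-70, c), Mul(-1, h)) = Add(-63, Mul(-1, -66)) = Add(-63, 66) = 3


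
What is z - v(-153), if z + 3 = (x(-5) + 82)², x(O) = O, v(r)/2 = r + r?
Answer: 6538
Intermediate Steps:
v(r) = 4*r (v(r) = 2*(r + r) = 2*(2*r) = 4*r)
z = 5926 (z = -3 + (-5 + 82)² = -3 + 77² = -3 + 5929 = 5926)
z - v(-153) = 5926 - 4*(-153) = 5926 - 1*(-612) = 5926 + 612 = 6538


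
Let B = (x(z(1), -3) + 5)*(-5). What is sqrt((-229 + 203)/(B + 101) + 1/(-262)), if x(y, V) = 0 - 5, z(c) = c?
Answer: I*sqrt(182931806)/26462 ≈ 0.51112*I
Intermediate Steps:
x(y, V) = -5
B = 0 (B = (-5 + 5)*(-5) = 0*(-5) = 0)
sqrt((-229 + 203)/(B + 101) + 1/(-262)) = sqrt((-229 + 203)/(0 + 101) + 1/(-262)) = sqrt(-26/101 - 1/262) = sqrt(-6913/26462) = I*sqrt(182931806)/26462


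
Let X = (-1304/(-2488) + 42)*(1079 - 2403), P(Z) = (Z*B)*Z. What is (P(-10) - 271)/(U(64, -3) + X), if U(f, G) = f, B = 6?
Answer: -102319/17489996 ≈ -0.0058501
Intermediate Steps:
P(Z) = 6*Z² (P(Z) = (Z*6)*Z = (6*Z)*Z = 6*Z²)
X = -17509900/311 (X = (-1304*(-1/2488) + 42)*(-1324) = (163/311 + 42)*(-1324) = (13225/311)*(-1324) = -17509900/311 ≈ -56302.)
(P(-10) - 271)/(U(64, -3) + X) = (6*(-10)² - 271)/(64 - 17509900/311) = (6*100 - 271)/(-17489996/311) = (600 - 271)*(-311/17489996) = 329*(-311/17489996) = -102319/17489996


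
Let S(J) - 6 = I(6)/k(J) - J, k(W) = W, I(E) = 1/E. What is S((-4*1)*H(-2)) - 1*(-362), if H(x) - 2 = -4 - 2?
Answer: 33793/96 ≈ 352.01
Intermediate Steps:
H(x) = -4 (H(x) = 2 + (-4 - 2) = 2 - 6 = -4)
S(J) = 6 - J + 1/(6*J) (S(J) = 6 + (1/(6*J) - J) = 6 + (-J + 1/(6*J)) = 6 - J + 1/(6*J))
S((-4*1)*H(-2)) - 1*(-362) = (6 - (-4*1)*(-4) + 1/(6*((-4*1*(-4))))) - 1*(-362) = (6 - (-4)*(-4) + 1/(6*((-4*(-4))))) + 362 = (6 - 1*16 + (⅙)/16) + 362 = (6 - 16 + (⅙)*(1/16)) + 362 = (6 - 16 + 1/96) + 362 = -959/96 + 362 = 33793/96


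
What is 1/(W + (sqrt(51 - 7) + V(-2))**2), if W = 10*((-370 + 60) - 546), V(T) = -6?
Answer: -265/2247002 + 3*sqrt(11)/8988008 ≈ -0.00011683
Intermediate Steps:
W = -8560 (W = 10*(-310 - 546) = 10*(-856) = -8560)
1/(W + (sqrt(51 - 7) + V(-2))**2) = 1/(-8560 + (sqrt(51 - 7) - 6)**2) = 1/(-8560 + (sqrt(44) - 6)**2) = 1/(-8560 + (2*sqrt(11) - 6)**2) = 1/(-8560 + (-6 + 2*sqrt(11))**2)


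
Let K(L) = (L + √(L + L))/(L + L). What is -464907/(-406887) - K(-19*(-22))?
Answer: 174309/271258 - √209/418 ≈ 0.60801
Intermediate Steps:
K(L) = (L + √2*√L)/(2*L) (K(L) = (L + √(2*L))/((2*L)) = (L + √2*√L)*(1/(2*L)) = (L + √2*√L)/(2*L))
-464907/(-406887) - K(-19*(-22)) = -464907/(-406887) - (½ + √2/(2*√(-19*(-22)))) = -464907*(-1/406887) - (½ + √2/(2*√418)) = 154969/135629 - (½ + √2*(√418/418)/2) = 154969/135629 - (½ + √209/418) = 154969/135629 + (-½ - √209/418) = 174309/271258 - √209/418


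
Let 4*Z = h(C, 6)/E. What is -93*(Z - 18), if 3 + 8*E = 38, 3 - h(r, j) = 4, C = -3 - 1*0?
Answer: 58776/35 ≈ 1679.3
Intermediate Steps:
C = -3 (C = -3 + 0 = -3)
h(r, j) = -1 (h(r, j) = 3 - 1*4 = 3 - 4 = -1)
E = 35/8 (E = -3/8 + (⅛)*38 = -3/8 + 19/4 = 35/8 ≈ 4.3750)
Z = -2/35 (Z = (-1/35/8)/4 = (-1*8/35)/4 = (¼)*(-8/35) = -2/35 ≈ -0.057143)
-93*(Z - 18) = -93*(-2/35 - 18) = -93*(-632/35) = 58776/35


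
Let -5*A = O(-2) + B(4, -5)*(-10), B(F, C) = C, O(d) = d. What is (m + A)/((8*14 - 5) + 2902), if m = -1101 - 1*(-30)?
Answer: -1801/5015 ≈ -0.35912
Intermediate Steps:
m = -1071 (m = -1101 + 30 = -1071)
A = -48/5 (A = -(-2 - 5*(-10))/5 = -(-2 + 50)/5 = -1/5*48 = -48/5 ≈ -9.6000)
(m + A)/((8*14 - 5) + 2902) = (-1071 - 48/5)/((8*14 - 5) + 2902) = -5403/(5*((112 - 5) + 2902)) = -5403/(5*(107 + 2902)) = -5403/5/3009 = -5403/5*1/3009 = -1801/5015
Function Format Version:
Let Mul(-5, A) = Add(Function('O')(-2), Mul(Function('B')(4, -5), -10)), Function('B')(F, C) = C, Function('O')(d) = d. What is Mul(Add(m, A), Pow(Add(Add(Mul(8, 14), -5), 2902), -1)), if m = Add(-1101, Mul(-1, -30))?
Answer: Rational(-1801, 5015) ≈ -0.35912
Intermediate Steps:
m = -1071 (m = Add(-1101, 30) = -1071)
A = Rational(-48, 5) (A = Mul(Rational(-1, 5), Add(-2, Mul(-5, -10))) = Mul(Rational(-1, 5), Add(-2, 50)) = Mul(Rational(-1, 5), 48) = Rational(-48, 5) ≈ -9.6000)
Mul(Add(m, A), Pow(Add(Add(Mul(8, 14), -5), 2902), -1)) = Mul(Add(-1071, Rational(-48, 5)), Pow(Add(Add(Mul(8, 14), -5), 2902), -1)) = Mul(Rational(-5403, 5), Pow(Add(Add(112, -5), 2902), -1)) = Mul(Rational(-5403, 5), Pow(Add(107, 2902), -1)) = Mul(Rational(-5403, 5), Pow(3009, -1)) = Mul(Rational(-5403, 5), Rational(1, 3009)) = Rational(-1801, 5015)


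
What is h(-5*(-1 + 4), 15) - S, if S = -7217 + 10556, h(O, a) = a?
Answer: -3324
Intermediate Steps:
S = 3339
h(-5*(-1 + 4), 15) - S = 15 - 1*3339 = 15 - 3339 = -3324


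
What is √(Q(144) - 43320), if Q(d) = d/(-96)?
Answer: 3*I*√19254/2 ≈ 208.14*I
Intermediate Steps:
Q(d) = -d/96 (Q(d) = d*(-1/96) = -d/96)
√(Q(144) - 43320) = √(-1/96*144 - 43320) = √(-3/2 - 43320) = √(-86643/2) = 3*I*√19254/2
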